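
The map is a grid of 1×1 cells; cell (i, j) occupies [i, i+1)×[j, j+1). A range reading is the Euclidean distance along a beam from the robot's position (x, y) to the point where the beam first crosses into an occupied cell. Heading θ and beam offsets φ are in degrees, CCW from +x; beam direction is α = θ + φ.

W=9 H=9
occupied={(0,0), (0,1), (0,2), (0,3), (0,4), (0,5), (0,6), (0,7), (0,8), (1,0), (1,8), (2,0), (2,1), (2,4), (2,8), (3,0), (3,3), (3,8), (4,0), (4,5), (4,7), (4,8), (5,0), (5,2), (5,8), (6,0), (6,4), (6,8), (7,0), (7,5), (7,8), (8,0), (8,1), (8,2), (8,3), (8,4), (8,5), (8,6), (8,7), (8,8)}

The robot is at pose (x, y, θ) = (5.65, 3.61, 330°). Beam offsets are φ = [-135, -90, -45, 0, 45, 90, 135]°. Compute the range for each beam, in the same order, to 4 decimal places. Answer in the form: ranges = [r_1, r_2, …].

ranges = [1.7082, 0.7044, 0.6315, 2.7135, 2.4329, 0.7000, 3.5096]

beam 1: φ=-135°, α=195°
  cosα=-0.9659 sinα=-0.2588 | (5,3) | tMaxX 0.6729 tMaxY 2.3569 | tΔX 1.0353 tΔY 3.8637
    t=0.6729 [x] (4,3)
    t=1.7082 [x] (3,3) — stop
  → r_1 = 1.7082
beam 2: φ=-90°, α=240°
  cosα=-0.5000 sinα=-0.8660 | (5,3) | tMaxX 1.3000 tMaxY 0.7044 | tΔX 2.0000 tΔY 1.1547
    t=0.7044 [y] (5,2) — stop
  → r_2 = 0.7044
beam 3: φ=-45°, α=285°
  cosα=0.2588 sinα=-0.9659 | (5,3) | tMaxX 1.3523 tMaxY 0.6315 | tΔX 3.8637 tΔY 1.0353
    t=0.6315 [y] (5,2) — stop
  → r_3 = 0.6315
beam 4: φ=0°, α=330°
  cosα=0.8660 sinα=-0.5000 | (5,3) | tMaxX 0.4041 tMaxY 1.2200 | tΔX 1.1547 tΔY 2.0000
    t=0.4041 [x] (6,3)
    t=1.2200 [y] (6,2)
    t=1.5588 [x] (7,2)
    t=2.7135 [x] (8,2) — stop
  → r_4 = 2.7135
beam 5: φ=45°, α=15°
  cosα=0.9659 sinα=0.2588 | (5,3) | tMaxX 0.3623 tMaxY 1.5068 | tΔX 1.0353 tΔY 3.8637
    t=0.3623 [x] (6,3)
    t=1.3976 [x] (7,3)
    t=1.5068 [y] (7,4)
    t=2.4329 [x] (8,4) — stop
  → r_5 = 2.4329
beam 6: φ=90°, α=60°
  cosα=0.5000 sinα=0.8660 | (5,3) | tMaxX 0.7000 tMaxY 0.4503 | tΔX 2.0000 tΔY 1.1547
    t=0.4503 [y] (5,4)
    t=0.7000 [x] (6,4) — stop
  → r_6 = 0.7000
beam 7: φ=135°, α=105°
  cosα=-0.2588 sinα=0.9659 | (5,3) | tMaxX 2.5114 tMaxY 0.4038 | tΔX 3.8637 tΔY 1.0353
    t=0.4038 [y] (5,4)
    t=1.4390 [y] (5,5)
    t=2.4743 [y] (5,6)
    t=2.5114 [x] (4,6)
    t=3.5096 [y] (4,7) — stop
  → r_7 = 3.5096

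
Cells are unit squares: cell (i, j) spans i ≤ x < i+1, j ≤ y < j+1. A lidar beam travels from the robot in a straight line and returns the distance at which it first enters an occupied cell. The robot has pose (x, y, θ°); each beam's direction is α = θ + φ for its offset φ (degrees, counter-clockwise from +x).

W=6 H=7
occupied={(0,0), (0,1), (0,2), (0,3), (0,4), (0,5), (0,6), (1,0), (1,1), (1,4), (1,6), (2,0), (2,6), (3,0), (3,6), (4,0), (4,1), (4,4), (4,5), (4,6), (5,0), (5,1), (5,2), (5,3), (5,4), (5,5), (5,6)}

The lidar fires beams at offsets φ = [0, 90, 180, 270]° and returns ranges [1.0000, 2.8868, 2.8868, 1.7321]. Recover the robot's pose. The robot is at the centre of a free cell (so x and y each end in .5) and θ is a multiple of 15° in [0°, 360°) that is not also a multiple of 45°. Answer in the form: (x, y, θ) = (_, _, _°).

(x, y, θ) = (3.5, 3.5, 30°)

Candidates: 15 free-cell centres × 16 headings = 240 poses. Raycast each; keep the one whose scan matches to 4 dp.
  (3.5, 1.5, 60°): beam 1 = 2.8868 ≠ 1.0000 ✗
  (2.5, 1.5, 240°): beam 1 = 0.5774 ≠ 1.0000 ✗
  (3.5, 3.5, 345°): beam 1 = 1.5529 ≠ 1.0000 ✗
  (3.5, 3.5, 120°): beam 1 = 2.8868 ≠ 1.0000 ✗
  …
  (3.5, 3.5, 30°): r_1=1.0000, r_2=2.8868, r_3=2.8868, r_4=1.7321 — all match ✓
No second candidate reproduces the full scan.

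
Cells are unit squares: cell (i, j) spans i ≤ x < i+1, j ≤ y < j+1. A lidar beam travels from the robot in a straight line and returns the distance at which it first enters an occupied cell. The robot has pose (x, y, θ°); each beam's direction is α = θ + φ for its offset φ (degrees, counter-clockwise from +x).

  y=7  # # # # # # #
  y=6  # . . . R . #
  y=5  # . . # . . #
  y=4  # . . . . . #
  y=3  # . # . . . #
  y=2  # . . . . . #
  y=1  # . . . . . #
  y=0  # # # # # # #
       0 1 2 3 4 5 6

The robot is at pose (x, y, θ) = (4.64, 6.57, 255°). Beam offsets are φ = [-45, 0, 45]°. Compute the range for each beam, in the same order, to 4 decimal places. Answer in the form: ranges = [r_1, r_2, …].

beam 1: φ=-45°, α=210°
  d=(-0.8660,-0.5000)  start (4,6)  tX=0.7390 tY=1.1400  stride 1/|dx|=1.1547 1/|dy|=2.0000
    cross x-line → (3,6), t=0.7390
    cross y-line → (3,5), t=1.1400 (wall)
  → r_1 = 1.1400
beam 2: φ=0°, α=255°
  d=(-0.2588,-0.9659)  start (4,6)  tX=2.4728 tY=0.5901  stride 1/|dx|=3.8637 1/|dy|=1.0353
    cross y-line → (4,5), t=0.5901
    cross y-line → (4,4), t=1.6254
    cross x-line → (3,4), t=2.4728
    cross y-line → (3,3), t=2.6607
    cross y-line → (3,2), t=3.6959
    cross y-line → (3,1), t=4.7312
    cross y-line → (3,0), t=5.7665 (wall)
  → r_2 = 5.7665
beam 3: φ=45°, α=300°
  d=(0.5000,-0.8660)  start (4,6)  tX=0.7200 tY=0.6582  stride 1/|dx|=2.0000 1/|dy|=1.1547
    cross y-line → (4,5), t=0.6582
    cross x-line → (5,5), t=0.7200
    cross y-line → (5,4), t=1.8129
    cross x-line → (6,4), t=2.7200 (wall)
  → r_3 = 2.7200

ranges = [1.1400, 5.7665, 2.7200]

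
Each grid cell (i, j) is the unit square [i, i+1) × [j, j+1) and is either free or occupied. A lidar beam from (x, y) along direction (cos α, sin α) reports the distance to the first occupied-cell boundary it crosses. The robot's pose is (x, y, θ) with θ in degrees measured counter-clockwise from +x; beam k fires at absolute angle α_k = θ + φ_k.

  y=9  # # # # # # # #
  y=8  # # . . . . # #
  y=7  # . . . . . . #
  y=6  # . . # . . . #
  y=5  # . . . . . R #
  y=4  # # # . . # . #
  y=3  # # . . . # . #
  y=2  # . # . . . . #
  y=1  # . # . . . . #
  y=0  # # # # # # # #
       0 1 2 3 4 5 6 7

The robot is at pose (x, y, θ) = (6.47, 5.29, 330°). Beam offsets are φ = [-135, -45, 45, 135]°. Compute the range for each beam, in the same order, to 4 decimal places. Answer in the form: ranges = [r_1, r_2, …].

ranges = [1.1205, 2.0478, 0.5487, 3.8409]

beam 1: φ=-135°, α=195°
  direction (-0.9659, -0.2588); cell (6,5); t to first gridline: x 0.4866, y 1.1205 (then +1.0353 / +3.8637)
    (5,5) via x @ 0.4866
    (5,4) via y @ 1.1205  # hit
  → r_1 = 1.1205
beam 2: φ=-45°, α=285°
  direction (0.2588, -0.9659); cell (6,5); t to first gridline: x 2.0478, y 0.3002 (then +3.8637 / +1.0353)
    (6,4) via y @ 0.3002
    (6,3) via y @ 1.3355
    (7,3) via x @ 2.0478  # hit
  → r_2 = 2.0478
beam 3: φ=45°, α=15°
  direction (0.9659, 0.2588); cell (6,5); t to first gridline: x 0.5487, y 2.7432 (then +1.0353 / +3.8637)
    (7,5) via x @ 0.5487  # hit
  → r_3 = 0.5487
beam 4: φ=135°, α=105°
  direction (-0.2588, 0.9659); cell (6,5); t to first gridline: x 1.8159, y 0.7350 (then +3.8637 / +1.0353)
    (6,6) via y @ 0.7350
    (6,7) via y @ 1.7703
    (5,7) via x @ 1.8159
    (5,8) via y @ 2.8056
    (5,9) via y @ 3.8409  # hit
  → r_4 = 3.8409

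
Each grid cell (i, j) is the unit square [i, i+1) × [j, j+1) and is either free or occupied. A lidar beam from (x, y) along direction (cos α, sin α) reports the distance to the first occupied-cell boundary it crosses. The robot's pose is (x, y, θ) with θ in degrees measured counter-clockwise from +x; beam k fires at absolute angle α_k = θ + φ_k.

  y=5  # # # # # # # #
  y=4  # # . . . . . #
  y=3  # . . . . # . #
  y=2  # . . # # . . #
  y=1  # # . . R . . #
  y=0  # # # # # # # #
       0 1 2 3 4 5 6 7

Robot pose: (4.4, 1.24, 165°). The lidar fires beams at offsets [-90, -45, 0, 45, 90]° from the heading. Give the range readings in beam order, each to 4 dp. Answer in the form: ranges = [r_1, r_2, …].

beam 1: φ=-90°, α=75°
  d=(0.2588,0.9659)  start (4,1)  tX=2.3182 tY=0.7868  stride 1/|dx|=3.8637 1/|dy|=1.0353
    cross y-line → (4,2), t=0.7868 (wall)
  → r_1 = 0.7868
beam 2: φ=-45°, α=120°
  d=(-0.5000,0.8660)  start (4,1)  tX=0.8000 tY=0.8776  stride 1/|dx|=2.0000 1/|dy|=1.1547
    cross x-line → (3,1), t=0.8000
    cross y-line → (3,2), t=0.8776 (wall)
  → r_2 = 0.8776
beam 3: φ=0°, α=165°
  d=(-0.9659,0.2588)  start (4,1)  tX=0.4141 tY=2.9364  stride 1/|dx|=1.0353 1/|dy|=3.8637
    cross x-line → (3,1), t=0.4141
    cross x-line → (2,1), t=1.4494
    cross x-line → (1,1), t=2.4847 (wall)
  → r_3 = 2.4847
beam 4: φ=45°, α=210°
  d=(-0.8660,-0.5000)  start (4,1)  tX=0.4619 tY=0.4800  stride 1/|dx|=1.1547 1/|dy|=2.0000
    cross x-line → (3,1), t=0.4619
    cross y-line → (3,0), t=0.4800 (wall)
  → r_4 = 0.4800
beam 5: φ=90°, α=255°
  d=(-0.2588,-0.9659)  start (4,1)  tX=1.5455 tY=0.2485  stride 1/|dx|=3.8637 1/|dy|=1.0353
    cross y-line → (4,0), t=0.2485 (wall)
  → r_5 = 0.2485

ranges = [0.7868, 0.8776, 2.4847, 0.4800, 0.2485]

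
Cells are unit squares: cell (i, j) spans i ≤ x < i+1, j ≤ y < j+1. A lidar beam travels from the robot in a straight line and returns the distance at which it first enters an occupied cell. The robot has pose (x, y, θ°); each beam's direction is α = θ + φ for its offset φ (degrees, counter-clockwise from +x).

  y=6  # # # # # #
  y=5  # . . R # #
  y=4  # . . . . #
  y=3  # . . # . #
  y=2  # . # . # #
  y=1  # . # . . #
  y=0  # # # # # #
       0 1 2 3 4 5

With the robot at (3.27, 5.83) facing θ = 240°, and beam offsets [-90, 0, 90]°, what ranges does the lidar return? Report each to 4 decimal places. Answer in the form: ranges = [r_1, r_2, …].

beam 1: φ=-90°, α=150°
  dir = (cos 150°, sin 150°) = (-0.8660, 0.5000); from cell (3,5)
  next x-line at t=0.3118, next y-line at t=0.3400; Δt_x=1.1547, Δt_y=2.0000
    x: enter (2,5) at t=0.3118
    y: enter (2,6) at t=0.3400 ← occupied
  → r_1 = 0.3400
beam 2: φ=0°, α=240°
  dir = (cos 240°, sin 240°) = (-0.5000, -0.8660); from cell (3,5)
  next x-line at t=0.5400, next y-line at t=0.9584; Δt_x=2.0000, Δt_y=1.1547
    x: enter (2,5) at t=0.5400
    y: enter (2,4) at t=0.9584
    y: enter (2,3) at t=2.1131
    x: enter (1,3) at t=2.5400
    y: enter (1,2) at t=3.2678
    y: enter (1,1) at t=4.4225
    x: enter (0,1) at t=4.5400 ← occupied
  → r_2 = 4.5400
beam 3: φ=90°, α=330°
  dir = (cos 330°, sin 330°) = (0.8660, -0.5000); from cell (3,5)
  next x-line at t=0.8429, next y-line at t=1.6600; Δt_x=1.1547, Δt_y=2.0000
    x: enter (4,5) at t=0.8429 ← occupied
  → r_3 = 0.8429

ranges = [0.3400, 4.5400, 0.8429]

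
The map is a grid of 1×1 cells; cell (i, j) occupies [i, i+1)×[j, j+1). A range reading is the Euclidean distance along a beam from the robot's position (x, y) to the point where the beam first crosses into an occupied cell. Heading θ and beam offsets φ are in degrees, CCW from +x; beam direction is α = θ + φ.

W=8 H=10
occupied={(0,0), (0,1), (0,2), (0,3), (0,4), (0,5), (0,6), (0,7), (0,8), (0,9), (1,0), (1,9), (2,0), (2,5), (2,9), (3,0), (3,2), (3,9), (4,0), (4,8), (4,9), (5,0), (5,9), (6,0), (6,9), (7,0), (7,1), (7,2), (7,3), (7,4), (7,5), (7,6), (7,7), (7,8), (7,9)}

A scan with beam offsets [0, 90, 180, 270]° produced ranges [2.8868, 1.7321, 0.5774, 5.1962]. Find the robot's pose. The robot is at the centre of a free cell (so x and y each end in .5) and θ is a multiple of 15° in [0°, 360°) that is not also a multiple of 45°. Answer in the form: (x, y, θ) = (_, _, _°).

Candidates: 45 free-cell centres × 16 headings = 720 poses. Raycast each; keep the one whose scan matches to 4 dp.
  (4.5, 4.5, 60°): beam 1 = 5.0000 ≠ 2.8868 ✗
  (6.5, 1.5, 60°): beam 1 = 1.0000 ≠ 2.8868 ✗
  (6.5, 5.5, 15°): beam 1 = 0.5176 ≠ 2.8868 ✗
  (1.5, 1.5, 75°): beam 1 = 3.6235 ≠ 2.8868 ✗
  (4.5, 2.5, 15°): beam 1 = 2.5882 ≠ 2.8868 ✗
  …
  (2.5, 6.5, 60°): r_1=2.8868, r_2=1.7321, r_3=0.5774, r_4=5.1962 — all match ✓
No second candidate reproduces the full scan.

(x, y, θ) = (2.5, 6.5, 60°)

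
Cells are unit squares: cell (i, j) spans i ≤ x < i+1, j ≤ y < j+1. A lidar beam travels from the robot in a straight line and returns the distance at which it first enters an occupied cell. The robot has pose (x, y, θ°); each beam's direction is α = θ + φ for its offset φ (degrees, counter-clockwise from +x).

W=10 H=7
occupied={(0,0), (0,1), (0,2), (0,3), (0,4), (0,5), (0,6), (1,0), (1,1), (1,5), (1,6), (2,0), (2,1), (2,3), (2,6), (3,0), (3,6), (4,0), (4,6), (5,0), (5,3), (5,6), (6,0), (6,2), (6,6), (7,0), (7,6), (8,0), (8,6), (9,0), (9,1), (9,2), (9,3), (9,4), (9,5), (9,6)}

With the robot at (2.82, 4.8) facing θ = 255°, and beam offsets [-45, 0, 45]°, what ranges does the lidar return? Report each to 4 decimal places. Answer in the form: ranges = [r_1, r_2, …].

beam 1: φ=-45°, α=210°
  direction (-0.8660, -0.5000); cell (2,4); t to first gridline: x 0.9469, y 1.6000 (then +1.1547 / +2.0000)
    (1,4) via x @ 0.9469
    (1,3) via y @ 1.6000
    (0,3) via x @ 2.1016  # hit
  → r_1 = 2.1016
beam 2: φ=0°, α=255°
  direction (-0.2588, -0.9659); cell (2,4); t to first gridline: x 3.1682, y 0.8282 (then +3.8637 / +1.0353)
    (2,3) via y @ 0.8282  # hit
  → r_2 = 0.8282
beam 3: φ=45°, α=300°
  direction (0.5000, -0.8660); cell (2,4); t to first gridline: x 0.3600, y 0.9238 (then +2.0000 / +1.1547)
    (3,4) via x @ 0.3600
    (3,3) via y @ 0.9238
    (3,2) via y @ 2.0785
    (4,2) via x @ 2.3600
    (4,1) via y @ 3.2332
    (5,1) via x @ 4.3600
    (5,0) via y @ 4.3879  # hit
  → r_3 = 4.3879

ranges = [2.1016, 0.8282, 4.3879]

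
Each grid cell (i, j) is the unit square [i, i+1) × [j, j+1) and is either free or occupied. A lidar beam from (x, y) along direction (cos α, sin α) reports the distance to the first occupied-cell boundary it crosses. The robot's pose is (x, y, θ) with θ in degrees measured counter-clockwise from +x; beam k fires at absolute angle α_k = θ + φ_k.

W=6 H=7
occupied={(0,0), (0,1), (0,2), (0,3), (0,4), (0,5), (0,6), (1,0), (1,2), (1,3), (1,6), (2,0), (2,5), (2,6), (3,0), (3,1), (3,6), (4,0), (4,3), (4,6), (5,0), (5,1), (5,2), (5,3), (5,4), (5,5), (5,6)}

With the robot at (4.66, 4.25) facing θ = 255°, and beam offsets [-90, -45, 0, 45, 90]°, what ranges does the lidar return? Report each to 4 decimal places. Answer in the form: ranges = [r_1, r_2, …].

ranges = [3.7891, 0.5000, 0.2588, 0.2887, 0.3520]

beam 1: φ=-90°, α=165°
  dir = (cos 165°, sin 165°) = (-0.9659, 0.2588); from cell (4,4)
  next x-line at t=0.6833, next y-line at t=2.8978; Δt_x=1.0353, Δt_y=3.8637
    x: enter (3,4) at t=0.6833
    x: enter (2,4) at t=1.7186
    x: enter (1,4) at t=2.7538
    y: enter (1,5) at t=2.8978
    x: enter (0,5) at t=3.7891 ← occupied
  → r_1 = 3.7891
beam 2: φ=-45°, α=210°
  dir = (cos 210°, sin 210°) = (-0.8660, -0.5000); from cell (4,4)
  next x-line at t=0.7621, next y-line at t=0.5000; Δt_x=1.1547, Δt_y=2.0000
    y: enter (4,3) at t=0.5000 ← occupied
  → r_2 = 0.5000
beam 3: φ=0°, α=255°
  dir = (cos 255°, sin 255°) = (-0.2588, -0.9659); from cell (4,4)
  next x-line at t=2.5500, next y-line at t=0.2588; Δt_x=3.8637, Δt_y=1.0353
    y: enter (4,3) at t=0.2588 ← occupied
  → r_3 = 0.2588
beam 4: φ=45°, α=300°
  dir = (cos 300°, sin 300°) = (0.5000, -0.8660); from cell (4,4)
  next x-line at t=0.6800, next y-line at t=0.2887; Δt_x=2.0000, Δt_y=1.1547
    y: enter (4,3) at t=0.2887 ← occupied
  → r_4 = 0.2887
beam 5: φ=90°, α=345°
  dir = (cos 345°, sin 345°) = (0.9659, -0.2588); from cell (4,4)
  next x-line at t=0.3520, next y-line at t=0.9659; Δt_x=1.0353, Δt_y=3.8637
    x: enter (5,4) at t=0.3520 ← occupied
  → r_5 = 0.3520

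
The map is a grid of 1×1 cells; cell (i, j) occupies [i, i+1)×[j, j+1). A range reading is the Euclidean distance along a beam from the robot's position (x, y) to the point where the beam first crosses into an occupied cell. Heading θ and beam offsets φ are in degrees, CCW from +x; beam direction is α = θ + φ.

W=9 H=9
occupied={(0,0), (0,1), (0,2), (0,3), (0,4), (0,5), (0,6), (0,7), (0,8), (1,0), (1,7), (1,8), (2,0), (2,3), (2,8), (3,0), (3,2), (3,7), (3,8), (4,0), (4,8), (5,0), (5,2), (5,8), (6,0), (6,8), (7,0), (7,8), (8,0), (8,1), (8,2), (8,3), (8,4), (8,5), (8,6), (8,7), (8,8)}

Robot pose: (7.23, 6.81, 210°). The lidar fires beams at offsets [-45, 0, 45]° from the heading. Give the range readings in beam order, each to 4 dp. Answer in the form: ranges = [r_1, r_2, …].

beam 1: φ=-45°, α=165°
  d=(-0.9659,0.2588)  start (7,6)  tX=0.2381 tY=0.7341  stride 1/|dx|=1.0353 1/|dy|=3.8637
    cross x-line → (6,6), t=0.2381
    cross y-line → (6,7), t=0.7341
    cross x-line → (5,7), t=1.2734
    cross x-line → (4,7), t=2.3087
    cross x-line → (3,7), t=3.3439 (wall)
  → r_1 = 3.3439
beam 2: φ=0°, α=210°
  d=(-0.8660,-0.5000)  start (7,6)  tX=0.2656 tY=1.6200  stride 1/|dx|=1.1547 1/|dy|=2.0000
    cross x-line → (6,6), t=0.2656
    cross x-line → (5,6), t=1.4203
    cross y-line → (5,5), t=1.6200
    cross x-line → (4,5), t=2.5750
    cross y-line → (4,4), t=3.6200
    cross x-line → (3,4), t=3.7297
    cross x-line → (2,4), t=4.8844
    cross y-line → (2,3), t=5.6200 (wall)
  → r_2 = 5.6200
beam 3: φ=45°, α=255°
  d=(-0.2588,-0.9659)  start (7,6)  tX=0.8887 tY=0.8386  stride 1/|dx|=3.8637 1/|dy|=1.0353
    cross y-line → (7,5), t=0.8386
    cross x-line → (6,5), t=0.8887
    cross y-line → (6,4), t=1.8738
    cross y-line → (6,3), t=2.9091
    cross y-line → (6,2), t=3.9444
    cross x-line → (5,2), t=4.7524 (wall)
  → r_3 = 4.7524

ranges = [3.3439, 5.6200, 4.7524]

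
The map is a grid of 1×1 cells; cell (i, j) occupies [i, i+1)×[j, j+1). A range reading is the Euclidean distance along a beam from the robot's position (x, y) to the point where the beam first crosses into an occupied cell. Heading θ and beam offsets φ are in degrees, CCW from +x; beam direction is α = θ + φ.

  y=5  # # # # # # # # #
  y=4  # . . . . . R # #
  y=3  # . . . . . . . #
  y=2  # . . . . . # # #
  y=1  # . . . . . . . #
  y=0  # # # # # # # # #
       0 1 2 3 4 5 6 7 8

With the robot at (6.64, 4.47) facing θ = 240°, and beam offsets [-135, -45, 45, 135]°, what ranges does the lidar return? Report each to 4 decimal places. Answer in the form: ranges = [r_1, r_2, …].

beam 1: φ=-135°, α=105°
  direction (-0.2588, 0.9659); cell (6,4); t to first gridline: x 2.4728, y 0.5487 (then +3.8637 / +1.0353)
    (6,5) via y @ 0.5487  # hit
  → r_1 = 0.5487
beam 2: φ=-45°, α=195°
  direction (-0.9659, -0.2588); cell (6,4); t to first gridline: x 0.6626, y 1.8159 (then +1.0353 / +3.8637)
    (5,4) via x @ 0.6626
    (4,4) via x @ 1.6979
    (4,3) via y @ 1.8159
    (3,3) via x @ 2.7331
    (2,3) via x @ 3.7684
    (1,3) via x @ 4.8037
    (1,2) via y @ 5.6796
    (0,2) via x @ 5.8390  # hit
  → r_2 = 5.8390
beam 3: φ=45°, α=285°
  direction (0.2588, -0.9659); cell (6,4); t to first gridline: x 1.3909, y 0.4866 (then +3.8637 / +1.0353)
    (6,3) via y @ 0.4866
    (7,3) via x @ 1.3909
    (7,2) via y @ 1.5219  # hit
  → r_3 = 1.5219
beam 4: φ=135°, α=15°
  direction (0.9659, 0.2588); cell (6,4); t to first gridline: x 0.3727, y 2.0478 (then +1.0353 / +3.8637)
    (7,4) via x @ 0.3727  # hit
  → r_4 = 0.3727

ranges = [0.5487, 5.8390, 1.5219, 0.3727]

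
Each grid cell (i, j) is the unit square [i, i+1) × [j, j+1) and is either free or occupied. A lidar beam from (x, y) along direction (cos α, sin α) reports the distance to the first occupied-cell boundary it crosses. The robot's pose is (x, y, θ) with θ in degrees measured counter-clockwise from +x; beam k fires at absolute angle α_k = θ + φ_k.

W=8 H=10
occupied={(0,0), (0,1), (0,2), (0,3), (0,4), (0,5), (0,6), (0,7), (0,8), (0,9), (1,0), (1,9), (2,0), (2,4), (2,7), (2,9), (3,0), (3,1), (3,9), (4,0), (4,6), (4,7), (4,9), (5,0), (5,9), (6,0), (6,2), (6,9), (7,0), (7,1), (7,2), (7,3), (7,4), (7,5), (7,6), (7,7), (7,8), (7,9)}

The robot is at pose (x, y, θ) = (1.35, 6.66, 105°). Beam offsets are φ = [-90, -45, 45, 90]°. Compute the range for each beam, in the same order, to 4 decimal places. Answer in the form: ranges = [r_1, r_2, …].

beam 1: φ=-90°, α=15°
  cosα=0.9659 sinα=0.2588 | (1,6) | tMaxX 0.6729 tMaxY 1.3137 | tΔX 1.0353 tΔY 3.8637
    t=0.6729 [x] (2,6)
    t=1.3137 [y] (2,7) — stop
  → r_1 = 1.3137
beam 2: φ=-45°, α=60°
  cosα=0.5000 sinα=0.8660 | (1,6) | tMaxX 1.3000 tMaxY 0.3926 | tΔX 2.0000 tΔY 1.1547
    t=0.3926 [y] (1,7)
    t=1.3000 [x] (2,7) — stop
  → r_2 = 1.3000
beam 3: φ=45°, α=150°
  cosα=-0.8660 sinα=0.5000 | (1,6) | tMaxX 0.4041 tMaxY 0.6800 | tΔX 1.1547 tΔY 2.0000
    t=0.4041 [x] (0,6) — stop
  → r_3 = 0.4041
beam 4: φ=90°, α=195°
  cosα=-0.9659 sinα=-0.2588 | (1,6) | tMaxX 0.3623 tMaxY 2.5500 | tΔX 1.0353 tΔY 3.8637
    t=0.3623 [x] (0,6) — stop
  → r_4 = 0.3623

ranges = [1.3137, 1.3000, 0.4041, 0.3623]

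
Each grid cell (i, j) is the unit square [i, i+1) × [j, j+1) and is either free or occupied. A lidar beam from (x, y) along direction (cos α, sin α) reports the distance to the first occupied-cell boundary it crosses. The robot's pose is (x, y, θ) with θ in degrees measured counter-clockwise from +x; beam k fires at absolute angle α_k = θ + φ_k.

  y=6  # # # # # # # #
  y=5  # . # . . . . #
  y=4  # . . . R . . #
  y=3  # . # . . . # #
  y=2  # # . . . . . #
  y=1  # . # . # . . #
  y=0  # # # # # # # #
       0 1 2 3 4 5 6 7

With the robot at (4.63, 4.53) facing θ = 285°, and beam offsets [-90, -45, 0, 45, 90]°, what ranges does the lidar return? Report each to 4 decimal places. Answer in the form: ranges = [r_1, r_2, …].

ranges = [2.0478, 3.2600, 3.6545, 1.5819, 2.4536]

beam 1: φ=-90°, α=195°
  dir = (cos 195°, sin 195°) = (-0.9659, -0.2588); from cell (4,4)
  next x-line at t=0.6522, next y-line at t=2.0478; Δt_x=1.0353, Δt_y=3.8637
    x: enter (3,4) at t=0.6522
    x: enter (2,4) at t=1.6875
    y: enter (2,3) at t=2.0478 ← occupied
  → r_1 = 2.0478
beam 2: φ=-45°, α=240°
  dir = (cos 240°, sin 240°) = (-0.5000, -0.8660); from cell (4,4)
  next x-line at t=1.2600, next y-line at t=0.6120; Δt_x=2.0000, Δt_y=1.1547
    y: enter (4,3) at t=0.6120
    x: enter (3,3) at t=1.2600
    y: enter (3,2) at t=1.7667
    y: enter (3,1) at t=2.9214
    x: enter (2,1) at t=3.2600 ← occupied
  → r_2 = 3.2600
beam 3: φ=0°, α=285°
  dir = (cos 285°, sin 285°) = (0.2588, -0.9659); from cell (4,4)
  next x-line at t=1.4296, next y-line at t=0.5487; Δt_x=3.8637, Δt_y=1.0353
    y: enter (4,3) at t=0.5487
    x: enter (5,3) at t=1.4296
    y: enter (5,2) at t=1.5840
    y: enter (5,1) at t=2.6192
    y: enter (5,0) at t=3.6545 ← occupied
  → r_3 = 3.6545
beam 4: φ=45°, α=330°
  dir = (cos 330°, sin 330°) = (0.8660, -0.5000); from cell (4,4)
  next x-line at t=0.4272, next y-line at t=1.0600; Δt_x=1.1547, Δt_y=2.0000
    x: enter (5,4) at t=0.4272
    y: enter (5,3) at t=1.0600
    x: enter (6,3) at t=1.5819 ← occupied
  → r_4 = 1.5819
beam 5: φ=90°, α=15°
  dir = (cos 15°, sin 15°) = (0.9659, 0.2588); from cell (4,4)
  next x-line at t=0.3831, next y-line at t=1.8159; Δt_x=1.0353, Δt_y=3.8637
    x: enter (5,4) at t=0.3831
    x: enter (6,4) at t=1.4183
    y: enter (6,5) at t=1.8159
    x: enter (7,5) at t=2.4536 ← occupied
  → r_5 = 2.4536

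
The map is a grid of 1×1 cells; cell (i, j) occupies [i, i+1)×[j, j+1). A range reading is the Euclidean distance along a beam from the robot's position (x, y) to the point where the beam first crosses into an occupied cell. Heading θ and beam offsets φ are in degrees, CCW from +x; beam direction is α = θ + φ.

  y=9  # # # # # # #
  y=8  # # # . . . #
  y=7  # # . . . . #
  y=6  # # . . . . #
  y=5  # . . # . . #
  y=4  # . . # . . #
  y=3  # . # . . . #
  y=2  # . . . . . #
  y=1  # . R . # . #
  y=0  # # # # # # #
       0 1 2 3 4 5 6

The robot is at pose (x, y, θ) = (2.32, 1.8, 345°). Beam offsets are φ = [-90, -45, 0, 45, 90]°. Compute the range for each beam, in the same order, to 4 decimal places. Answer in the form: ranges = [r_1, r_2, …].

ranges = [0.8282, 0.9238, 1.7393, 4.2493, 1.2423]

beam 1: φ=-90°, α=255°
  d=(-0.2588,-0.9659)  start (2,1)  tX=1.2364 tY=0.8282  stride 1/|dx|=3.8637 1/|dy|=1.0353
    cross y-line → (2,0), t=0.8282 (wall)
  → r_1 = 0.8282
beam 2: φ=-45°, α=300°
  d=(0.5000,-0.8660)  start (2,1)  tX=1.3600 tY=0.9238  stride 1/|dx|=2.0000 1/|dy|=1.1547
    cross y-line → (2,0), t=0.9238 (wall)
  → r_2 = 0.9238
beam 3: φ=0°, α=345°
  d=(0.9659,-0.2588)  start (2,1)  tX=0.7040 tY=3.0910  stride 1/|dx|=1.0353 1/|dy|=3.8637
    cross x-line → (3,1), t=0.7040
    cross x-line → (4,1), t=1.7393 (wall)
  → r_3 = 1.7393
beam 4: φ=45°, α=30°
  d=(0.8660,0.5000)  start (2,1)  tX=0.7852 tY=0.4000  stride 1/|dx|=1.1547 1/|dy|=2.0000
    cross y-line → (2,2), t=0.4000
    cross x-line → (3,2), t=0.7852
    cross x-line → (4,2), t=1.9399
    cross y-line → (4,3), t=2.4000
    cross x-line → (5,3), t=3.0946
    cross x-line → (6,3), t=4.2493 (wall)
  → r_4 = 4.2493
beam 5: φ=90°, α=75°
  d=(0.2588,0.9659)  start (2,1)  tX=2.6273 tY=0.2071  stride 1/|dx|=3.8637 1/|dy|=1.0353
    cross y-line → (2,2), t=0.2071
    cross y-line → (2,3), t=1.2423 (wall)
  → r_5 = 1.2423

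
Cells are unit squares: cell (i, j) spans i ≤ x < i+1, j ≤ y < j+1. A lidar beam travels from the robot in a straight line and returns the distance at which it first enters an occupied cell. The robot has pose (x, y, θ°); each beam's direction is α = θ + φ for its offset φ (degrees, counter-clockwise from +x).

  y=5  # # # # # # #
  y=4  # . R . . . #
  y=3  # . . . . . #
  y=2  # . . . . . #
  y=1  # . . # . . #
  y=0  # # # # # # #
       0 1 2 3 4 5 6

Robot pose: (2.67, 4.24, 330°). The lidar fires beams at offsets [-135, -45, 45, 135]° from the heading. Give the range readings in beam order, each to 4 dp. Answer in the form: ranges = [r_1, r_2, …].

ranges = [1.7289, 2.3190, 2.9364, 0.7868]

beam 1: φ=-135°, α=195°
  dir = (cos 195°, sin 195°) = (-0.9659, -0.2588); from cell (2,4)
  next x-line at t=0.6936, next y-line at t=0.9273; Δt_x=1.0353, Δt_y=3.8637
    x: enter (1,4) at t=0.6936
    y: enter (1,3) at t=0.9273
    x: enter (0,3) at t=1.7289 ← occupied
  → r_1 = 1.7289
beam 2: φ=-45°, α=285°
  dir = (cos 285°, sin 285°) = (0.2588, -0.9659); from cell (2,4)
  next x-line at t=1.2750, next y-line at t=0.2485; Δt_x=3.8637, Δt_y=1.0353
    y: enter (2,3) at t=0.2485
    x: enter (3,3) at t=1.2750
    y: enter (3,2) at t=1.2837
    y: enter (3,1) at t=2.3190 ← occupied
  → r_2 = 2.3190
beam 3: φ=45°, α=15°
  dir = (cos 15°, sin 15°) = (0.9659, 0.2588); from cell (2,4)
  next x-line at t=0.3416, next y-line at t=2.9364; Δt_x=1.0353, Δt_y=3.8637
    x: enter (3,4) at t=0.3416
    x: enter (4,4) at t=1.3769
    x: enter (5,4) at t=2.4122
    y: enter (5,5) at t=2.9364 ← occupied
  → r_3 = 2.9364
beam 4: φ=135°, α=105°
  dir = (cos 105°, sin 105°) = (-0.2588, 0.9659); from cell (2,4)
  next x-line at t=2.5887, next y-line at t=0.7868; Δt_x=3.8637, Δt_y=1.0353
    y: enter (2,5) at t=0.7868 ← occupied
  → r_4 = 0.7868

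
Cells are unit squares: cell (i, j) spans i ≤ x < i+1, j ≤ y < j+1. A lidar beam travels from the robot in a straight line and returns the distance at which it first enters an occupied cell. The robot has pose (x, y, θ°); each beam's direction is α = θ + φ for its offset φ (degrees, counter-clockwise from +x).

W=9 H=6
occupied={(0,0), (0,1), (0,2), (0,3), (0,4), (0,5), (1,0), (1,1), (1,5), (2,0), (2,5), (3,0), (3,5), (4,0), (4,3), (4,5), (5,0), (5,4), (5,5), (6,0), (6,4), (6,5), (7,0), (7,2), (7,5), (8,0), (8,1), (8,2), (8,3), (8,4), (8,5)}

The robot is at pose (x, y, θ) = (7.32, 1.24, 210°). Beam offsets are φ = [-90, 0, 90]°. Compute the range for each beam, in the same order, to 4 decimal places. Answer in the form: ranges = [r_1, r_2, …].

ranges = [3.1870, 0.4800, 0.2771]

beam 1: φ=-90°, α=120°
  cosα=-0.5000 sinα=0.8660 | (7,1) | tMaxX 0.6400 tMaxY 0.8776 | tΔX 2.0000 tΔY 1.1547
    t=0.6400 [x] (6,1)
    t=0.8776 [y] (6,2)
    t=2.0323 [y] (6,3)
    t=2.6400 [x] (5,3)
    t=3.1870 [y] (5,4) — stop
  → r_1 = 3.1870
beam 2: φ=0°, α=210°
  cosα=-0.8660 sinα=-0.5000 | (7,1) | tMaxX 0.3695 tMaxY 0.4800 | tΔX 1.1547 tΔY 2.0000
    t=0.3695 [x] (6,1)
    t=0.4800 [y] (6,0) — stop
  → r_2 = 0.4800
beam 3: φ=90°, α=300°
  cosα=0.5000 sinα=-0.8660 | (7,1) | tMaxX 1.3600 tMaxY 0.2771 | tΔX 2.0000 tΔY 1.1547
    t=0.2771 [y] (7,0) — stop
  → r_3 = 0.2771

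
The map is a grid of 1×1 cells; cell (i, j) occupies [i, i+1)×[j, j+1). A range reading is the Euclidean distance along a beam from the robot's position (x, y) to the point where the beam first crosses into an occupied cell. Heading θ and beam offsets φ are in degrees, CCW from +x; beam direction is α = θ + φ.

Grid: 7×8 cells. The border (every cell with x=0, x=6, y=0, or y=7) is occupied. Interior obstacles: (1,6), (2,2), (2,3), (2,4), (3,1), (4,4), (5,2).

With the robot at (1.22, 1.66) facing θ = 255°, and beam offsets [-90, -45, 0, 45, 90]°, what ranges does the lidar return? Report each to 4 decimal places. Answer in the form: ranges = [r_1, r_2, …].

ranges = [0.2278, 0.2540, 0.6833, 0.7621, 1.8428]

beam 1: φ=-90°, α=165°
  dir = (cos 165°, sin 165°) = (-0.9659, 0.2588); from cell (1,1)
  next x-line at t=0.2278, next y-line at t=1.3137; Δt_x=1.0353, Δt_y=3.8637
    x: enter (0,1) at t=0.2278 ← occupied
  → r_1 = 0.2278
beam 2: φ=-45°, α=210°
  dir = (cos 210°, sin 210°) = (-0.8660, -0.5000); from cell (1,1)
  next x-line at t=0.2540, next y-line at t=1.3200; Δt_x=1.1547, Δt_y=2.0000
    x: enter (0,1) at t=0.2540 ← occupied
  → r_2 = 0.2540
beam 3: φ=0°, α=255°
  dir = (cos 255°, sin 255°) = (-0.2588, -0.9659); from cell (1,1)
  next x-line at t=0.8500, next y-line at t=0.6833; Δt_x=3.8637, Δt_y=1.0353
    y: enter (1,0) at t=0.6833 ← occupied
  → r_3 = 0.6833
beam 4: φ=45°, α=300°
  dir = (cos 300°, sin 300°) = (0.5000, -0.8660); from cell (1,1)
  next x-line at t=1.5600, next y-line at t=0.7621; Δt_x=2.0000, Δt_y=1.1547
    y: enter (1,0) at t=0.7621 ← occupied
  → r_4 = 0.7621
beam 5: φ=90°, α=345°
  dir = (cos 345°, sin 345°) = (0.9659, -0.2588); from cell (1,1)
  next x-line at t=0.8075, next y-line at t=2.5500; Δt_x=1.0353, Δt_y=3.8637
    x: enter (2,1) at t=0.8075
    x: enter (3,1) at t=1.8428 ← occupied
  → r_5 = 1.8428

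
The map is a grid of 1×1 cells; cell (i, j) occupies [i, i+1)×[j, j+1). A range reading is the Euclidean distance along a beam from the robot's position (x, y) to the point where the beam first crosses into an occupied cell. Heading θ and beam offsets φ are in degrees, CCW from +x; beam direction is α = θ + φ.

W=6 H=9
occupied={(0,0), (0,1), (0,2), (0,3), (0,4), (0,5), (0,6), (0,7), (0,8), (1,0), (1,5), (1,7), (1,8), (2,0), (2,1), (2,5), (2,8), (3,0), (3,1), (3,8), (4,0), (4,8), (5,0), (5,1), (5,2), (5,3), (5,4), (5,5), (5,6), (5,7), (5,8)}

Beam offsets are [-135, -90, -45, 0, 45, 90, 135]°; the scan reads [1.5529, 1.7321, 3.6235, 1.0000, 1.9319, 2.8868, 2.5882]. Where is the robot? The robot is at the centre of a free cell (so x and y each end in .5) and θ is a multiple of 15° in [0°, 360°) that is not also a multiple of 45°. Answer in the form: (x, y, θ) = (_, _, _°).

(x, y, θ) = (3.5, 4.5, 120°)

Candidates: 23 free-cell centres × 16 headings = 368 poses. Raycast each; keep the one whose scan matches to 4 dp.
  (3.5, 4.5, 60°): beam 1 = 3.6235 ≠ 1.5529 ✗
  (1.5, 3.5, 150°): beam 1 = 3.6235 ≠ 1.5529 ✗
  (1.5, 2.5, 75°): beam 1 = 1.0000 ≠ 1.5529 ✗
  (3.5, 7.5, 345°): beam 1 = 2.8868 ≠ 1.5529 ✗
  (4.5, 1.5, 285°): beam 1 = 0.5774 ≠ 1.5529 ✗
  …
  (3.5, 4.5, 120°): r_1=1.5529, r_2=1.7321, r_3=3.6235, r_4=1.0000, r_5=1.9319, r_6=2.8868, r_7=2.5882 — all match ✓
Only this pose fits every beam.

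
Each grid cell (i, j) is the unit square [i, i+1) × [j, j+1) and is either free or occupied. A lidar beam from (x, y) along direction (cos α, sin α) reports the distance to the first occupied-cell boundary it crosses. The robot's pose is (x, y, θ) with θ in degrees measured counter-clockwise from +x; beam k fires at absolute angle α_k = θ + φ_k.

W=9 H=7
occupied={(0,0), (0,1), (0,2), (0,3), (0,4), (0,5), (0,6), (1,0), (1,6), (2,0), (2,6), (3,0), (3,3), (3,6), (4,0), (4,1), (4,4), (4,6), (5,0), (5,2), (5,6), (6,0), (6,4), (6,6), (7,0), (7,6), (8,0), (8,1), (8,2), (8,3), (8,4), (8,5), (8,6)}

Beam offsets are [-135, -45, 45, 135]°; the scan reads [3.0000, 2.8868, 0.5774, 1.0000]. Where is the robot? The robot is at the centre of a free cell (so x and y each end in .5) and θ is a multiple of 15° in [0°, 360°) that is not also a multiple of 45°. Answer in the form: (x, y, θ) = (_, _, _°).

The pose lattice has 30·16 = 480 candidates. Test each by forward raycasting.
  (3.5, 4.5, 30°): beam 1 = 0.5176 ≠ 3.0000 ✗
  (7.5, 4.5, 120°): beam 1 = 0.5176 ≠ 3.0000 ✗
  (6.5, 2.5, 330°): beam 1 = 0.5176 ≠ 3.0000 ✗
  (4.5, 3.5, 285°): beam 1 = 0.5774 ≠ 3.0000 ✗
  …
  (1.5, 3.5, 105°): r_1=3.0000, r_2=2.8868, r_3=0.5774, r_4=1.0000 — all match ✓
Unique over the lattice → pose = (1.5, 3.5, 105°).

(x, y, θ) = (1.5, 3.5, 105°)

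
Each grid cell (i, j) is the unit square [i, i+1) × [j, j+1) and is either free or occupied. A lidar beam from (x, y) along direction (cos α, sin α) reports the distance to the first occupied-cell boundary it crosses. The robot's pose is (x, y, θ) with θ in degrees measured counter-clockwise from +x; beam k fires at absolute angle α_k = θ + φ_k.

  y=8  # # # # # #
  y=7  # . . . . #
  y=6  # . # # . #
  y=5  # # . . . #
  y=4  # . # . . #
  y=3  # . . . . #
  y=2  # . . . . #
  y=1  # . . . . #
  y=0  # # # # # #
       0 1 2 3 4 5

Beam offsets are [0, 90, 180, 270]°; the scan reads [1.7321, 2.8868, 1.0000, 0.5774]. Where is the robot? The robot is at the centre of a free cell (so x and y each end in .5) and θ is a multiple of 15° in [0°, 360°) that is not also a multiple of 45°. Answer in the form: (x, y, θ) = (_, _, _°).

Enumerate (i+0.5, j+0.5, θ) over the 24 free cells and 16 admissible headings. For each, cast all 4 beams and compare to the given ranges.
  (3.5, 4.5, 285°): beam 1 = 3.6235 ≠ 1.7321 ✗
  (2.5, 5.5, 240°): beam 1 = 0.5774 ≠ 1.7321 ✗
  (1.5, 6.5, 285°): beam 1 = 0.5176 ≠ 1.7321 ✗
  …
  (3.5, 1.5, 30°): r_1=1.7321, r_2=2.8868, r_3=1.0000, r_4=0.5774 — all match ✓
Unique over the lattice → pose = (3.5, 1.5, 30°).

(x, y, θ) = (3.5, 1.5, 30°)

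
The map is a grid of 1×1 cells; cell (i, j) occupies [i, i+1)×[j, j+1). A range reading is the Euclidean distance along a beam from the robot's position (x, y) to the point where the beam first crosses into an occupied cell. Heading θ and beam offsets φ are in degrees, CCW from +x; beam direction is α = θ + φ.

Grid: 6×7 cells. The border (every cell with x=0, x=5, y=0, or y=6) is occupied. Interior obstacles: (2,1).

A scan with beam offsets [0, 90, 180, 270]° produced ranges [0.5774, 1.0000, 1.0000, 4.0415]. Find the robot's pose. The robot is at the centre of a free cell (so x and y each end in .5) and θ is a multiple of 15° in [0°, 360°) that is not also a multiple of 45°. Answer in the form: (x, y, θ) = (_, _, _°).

The pose lattice has 19·16 = 304 candidates. Test each by forward raycasting.
  (1.5, 2.5, 15°): beam 1 = 3.6235 ≠ 0.5774 ✗
  (4.5, 2.5, 285°): beam 1 = 1.5529 ≠ 0.5774 ✗
  (3.5, 4.5, 300°): beam 1 = 3.0000 ≠ 0.5774 ✗
  (1.5, 5.5, 60°): beam 2 = 0.5774 ≠ 1.0000 ✗
  (3.5, 5.5, 300°): beam 1 = 3.0000 ≠ 0.5774 ✗
  …
  (1.5, 2.5, 150°): r_1=0.5774, r_2=1.0000, r_3=1.0000, r_4=4.0415 — all match ✓
Unique over the lattice → pose = (1.5, 2.5, 150°).

(x, y, θ) = (1.5, 2.5, 150°)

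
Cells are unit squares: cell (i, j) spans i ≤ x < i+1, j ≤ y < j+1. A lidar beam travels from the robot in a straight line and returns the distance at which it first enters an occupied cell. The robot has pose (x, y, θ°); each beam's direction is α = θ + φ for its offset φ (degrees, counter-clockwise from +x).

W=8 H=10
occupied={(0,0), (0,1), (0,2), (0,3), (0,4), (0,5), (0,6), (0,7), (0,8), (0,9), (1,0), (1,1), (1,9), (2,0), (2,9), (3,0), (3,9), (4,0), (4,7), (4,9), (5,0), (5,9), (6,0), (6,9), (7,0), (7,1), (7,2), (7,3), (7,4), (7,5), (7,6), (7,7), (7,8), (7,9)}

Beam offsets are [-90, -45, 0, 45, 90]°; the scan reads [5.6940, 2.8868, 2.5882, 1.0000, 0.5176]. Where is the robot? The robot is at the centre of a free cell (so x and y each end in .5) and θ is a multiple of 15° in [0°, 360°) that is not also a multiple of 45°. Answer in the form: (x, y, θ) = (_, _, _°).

(x, y, θ) = (1.5, 6.5, 75°)

Candidates: 46 free-cell centres × 16 headings = 736 poses. Raycast each; keep the one whose scan matches to 4 dp.
  (3.5, 5.5, 75°): beam 1 = 3.6235 ≠ 5.6940 ✗
  (1.5, 8.5, 150°): beam 1 = 0.5774 ≠ 5.6940 ✗
  (2.5, 3.5, 210°): beam 1 = 3.0000 ≠ 5.6940 ✗
  (3.5, 4.5, 240°): beam 1 = 2.8868 ≠ 5.6940 ✗
  …
  (1.5, 6.5, 75°): r_1=5.6940, r_2=2.8868, r_3=2.5882, r_4=1.0000, r_5=0.5176 — all match ✓
No second candidate reproduces the full scan.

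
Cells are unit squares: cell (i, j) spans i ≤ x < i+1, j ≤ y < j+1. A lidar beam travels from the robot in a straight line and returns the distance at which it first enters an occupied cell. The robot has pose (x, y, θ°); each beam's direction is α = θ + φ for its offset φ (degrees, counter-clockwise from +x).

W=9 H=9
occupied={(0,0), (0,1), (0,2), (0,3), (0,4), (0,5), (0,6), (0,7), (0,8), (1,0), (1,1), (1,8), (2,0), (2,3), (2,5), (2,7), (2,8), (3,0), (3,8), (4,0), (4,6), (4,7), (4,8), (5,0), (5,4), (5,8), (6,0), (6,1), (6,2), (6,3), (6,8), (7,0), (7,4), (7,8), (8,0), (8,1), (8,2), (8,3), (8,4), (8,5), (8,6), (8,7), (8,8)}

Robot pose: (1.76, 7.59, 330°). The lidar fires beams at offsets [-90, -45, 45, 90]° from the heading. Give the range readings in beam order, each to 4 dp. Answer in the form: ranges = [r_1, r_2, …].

beam 1: φ=-90°, α=240°
  cosα=-0.5000 sinα=-0.8660 | (1,7) | tMaxX 1.5200 tMaxY 0.6813 | tΔX 2.0000 tΔY 1.1547
    t=0.6813 [y] (1,6)
    t=1.5200 [x] (0,6) — stop
  → r_1 = 1.5200
beam 2: φ=-45°, α=285°
  cosα=0.2588 sinα=-0.9659 | (1,7) | tMaxX 0.9273 tMaxY 0.6108 | tΔX 3.8637 tΔY 1.0353
    t=0.6108 [y] (1,6)
    t=0.9273 [x] (2,6)
    t=1.6461 [y] (2,5) — stop
  → r_2 = 1.6461
beam 3: φ=45°, α=15°
  cosα=0.9659 sinα=0.2588 | (1,7) | tMaxX 0.2485 tMaxY 1.5841 | tΔX 1.0353 tΔY 3.8637
    t=0.2485 [x] (2,7) — stop
  → r_3 = 0.2485
beam 4: φ=90°, α=60°
  cosα=0.5000 sinα=0.8660 | (1,7) | tMaxX 0.4800 tMaxY 0.4734 | tΔX 2.0000 tΔY 1.1547
    t=0.4734 [y] (1,8) — stop
  → r_4 = 0.4734

ranges = [1.5200, 1.6461, 0.2485, 0.4734]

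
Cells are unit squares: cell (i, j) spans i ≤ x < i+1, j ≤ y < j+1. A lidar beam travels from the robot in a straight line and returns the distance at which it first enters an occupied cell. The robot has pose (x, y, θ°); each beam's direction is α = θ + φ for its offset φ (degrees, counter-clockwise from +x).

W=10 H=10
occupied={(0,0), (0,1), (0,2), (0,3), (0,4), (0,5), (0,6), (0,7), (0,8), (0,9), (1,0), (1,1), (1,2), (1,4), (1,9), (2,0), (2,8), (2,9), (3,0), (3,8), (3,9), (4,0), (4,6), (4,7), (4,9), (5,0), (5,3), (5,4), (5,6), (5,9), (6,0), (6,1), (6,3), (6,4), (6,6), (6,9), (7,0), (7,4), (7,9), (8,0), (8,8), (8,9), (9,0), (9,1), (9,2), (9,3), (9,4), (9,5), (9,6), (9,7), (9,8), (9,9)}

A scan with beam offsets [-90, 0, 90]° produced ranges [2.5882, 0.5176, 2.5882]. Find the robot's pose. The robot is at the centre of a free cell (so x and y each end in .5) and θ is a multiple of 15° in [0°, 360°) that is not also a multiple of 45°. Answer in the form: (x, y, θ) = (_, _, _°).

The pose lattice has 48·16 = 768 candidates. Test each by forward raycasting.
  (3.5, 2.5, 210°): beam 1 = 5.0000 ≠ 2.5882 ✗
  (7.5, 8.5, 60°): beam 1 = 0.5774 ≠ 2.5882 ✗
  (3.5, 4.5, 120°): beam 1 = 3.0000 ≠ 2.5882 ✗
  …
  (4.5, 3.5, 345°): r_1=2.5882, r_2=0.5176, r_3=2.5882 — all match ✓
Unique over the lattice → pose = (4.5, 3.5, 345°).

(x, y, θ) = (4.5, 3.5, 345°)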